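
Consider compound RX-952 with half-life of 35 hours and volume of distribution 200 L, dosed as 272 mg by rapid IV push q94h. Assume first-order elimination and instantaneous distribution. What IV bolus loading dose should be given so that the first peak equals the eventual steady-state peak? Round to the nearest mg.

322 mg

f = (1/2)^(94/35) ≈ 0.155424; accumulation ratio R = 1/(1−f) ≈ 1.18403.
Loading dose to hit Cmax,ss on first dose: D_load = D_maint·R ≈ 272 × 1.18403 ≈ 322.06 mg.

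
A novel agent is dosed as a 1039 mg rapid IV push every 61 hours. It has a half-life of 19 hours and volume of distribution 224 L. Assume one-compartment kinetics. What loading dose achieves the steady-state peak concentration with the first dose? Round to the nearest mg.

1165 mg

f = (1/2)^(61/19) ≈ 0.108028; accumulation ratio R = 1/(1−f) ≈ 1.12111.
Loading dose to hit Cmax,ss on first dose: D_load = D_maint·R ≈ 1039 × 1.12111 ≈ 1164.83 mg.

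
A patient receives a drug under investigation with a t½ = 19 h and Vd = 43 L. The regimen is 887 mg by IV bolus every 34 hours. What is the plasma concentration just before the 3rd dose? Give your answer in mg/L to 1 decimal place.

f = (1/2)^(τ/t½) = (1/2)^(34/19) ≈ 0.2893.
C₀ = D/Vd = 887/43 ≈ 20.628 mg/L.
Before the 3rd dose, 2 doses have been given. Superposition: Cmin = C₀·(f + f²).
≈ 20.628 × (0.2893 + 0.0837) ≈ 20.628 × 0.3730 ≈ 7.694 mg/L.

7.7 mg/L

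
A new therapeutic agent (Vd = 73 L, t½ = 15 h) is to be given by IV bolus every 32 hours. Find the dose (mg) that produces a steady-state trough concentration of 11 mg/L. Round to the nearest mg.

τ/t½ = 32/15 ≈ 2.1333, so f = (1/2)^(32/15) ≈ 0.227931.
Cmin,ss = (D/Vd)·f/(1−f), so D = Cmin,ss·Vd·(1−f)/f.
D = 11 × 73 × (1−f)/f ≈ 11 × 73 × 3.38729 ≈ 2719.99 mg.

2720 mg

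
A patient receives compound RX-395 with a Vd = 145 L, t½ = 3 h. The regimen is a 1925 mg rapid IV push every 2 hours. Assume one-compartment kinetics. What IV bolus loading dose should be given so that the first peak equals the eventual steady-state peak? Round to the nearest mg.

f = (1/2)^(2/3) ≈ 0.629961; accumulation ratio R = 1/(1−f) ≈ 2.70242.
Loading dose to hit Cmax,ss on first dose: D_load = D_maint·R ≈ 1925 × 2.70242 ≈ 5202.16 mg.

5202 mg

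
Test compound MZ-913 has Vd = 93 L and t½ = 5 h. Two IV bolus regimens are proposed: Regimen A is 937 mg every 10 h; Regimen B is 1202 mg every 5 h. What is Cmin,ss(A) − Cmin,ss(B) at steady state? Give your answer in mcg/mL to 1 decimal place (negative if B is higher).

Regimen A: f = (1/2)^(10/5) ≈ 0.2500; Cmin,ss = (937/93)·f/(1−f) ≈ 3.358 mcg/mL.
Regimen B: f = (1/2)^(5/5) ≈ 0.5000; Cmin,ss = (1202/93)·f/(1−f) ≈ 12.925 mcg/mL.
Difference ≈ 3.358 − 12.925 ≈ -9.567 mcg/mL.

-9.6 mcg/mL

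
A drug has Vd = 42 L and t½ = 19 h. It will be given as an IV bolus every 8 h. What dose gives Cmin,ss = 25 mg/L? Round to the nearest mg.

τ/t½ = 8/19 ≈ 0.42105, so f = (1/2)^(8/19) ≈ 0.746879.
Cmin,ss = (D/Vd)·f/(1−f), so D = Cmin,ss·Vd·(1−f)/f.
D = 25 × 42 × (1−f)/f ≈ 25 × 42 × 0.33890 ≈ 355.84 mg.

356 mg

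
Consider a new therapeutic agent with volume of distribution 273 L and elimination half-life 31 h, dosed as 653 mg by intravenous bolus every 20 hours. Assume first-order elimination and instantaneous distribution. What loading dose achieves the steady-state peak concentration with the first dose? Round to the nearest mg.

f = (1/2)^(20/31) ≈ 0.639421; accumulation ratio R = 1/(1−f) ≈ 2.77332.
Loading dose to hit Cmax,ss on first dose: D_load = D_maint·R ≈ 653 × 2.77332 ≈ 1810.98 mg.

1811 mg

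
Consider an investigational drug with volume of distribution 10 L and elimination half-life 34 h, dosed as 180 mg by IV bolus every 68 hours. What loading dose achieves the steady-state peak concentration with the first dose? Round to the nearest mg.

f = (1/2)^(68/34) ≈ 0.250000; accumulation ratio R = 1/(1−f) ≈ 1.33333.
Loading dose to hit Cmax,ss on first dose: D_load = D_maint·R ≈ 180 × 1.33333 ≈ 240.00 mg.

240 mg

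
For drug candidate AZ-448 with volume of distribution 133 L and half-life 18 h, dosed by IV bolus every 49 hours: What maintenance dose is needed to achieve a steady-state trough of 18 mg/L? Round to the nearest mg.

13404 mg

τ/t½ = 49/18 ≈ 2.7222, so f = (1/2)^(49/18) ≈ 0.151541.
Cmin,ss = (D/Vd)·f/(1−f), so D = Cmin,ss·Vd·(1−f)/f.
D = 18 × 133 × (1−f)/f ≈ 18 × 133 × 5.59887 ≈ 13403.69 mg.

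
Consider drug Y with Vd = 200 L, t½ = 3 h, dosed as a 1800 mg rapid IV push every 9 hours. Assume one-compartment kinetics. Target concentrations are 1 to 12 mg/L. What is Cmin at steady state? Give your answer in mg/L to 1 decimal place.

1.3 mg/L

The dosing interval is 3 half-lives, so f = 2^(−3) = 0.125.
At steady state, R = 1/(1 − 0.125) = 8/7.
Single-dose peak C₀ = D/Vd = 1800/200 = 9 mg/L.
Steady-state peak Cmax,ss = C₀·R = 9 × 8/7 ≈ 10.286 mg/L.
Steady-state trough Cmin,ss = Cmax,ss·f ≈ 10.286 × 0.125 ≈ 1.286 mg/L.
Trough 1.3 mg/L vs MEC 1 mg/L: adequate.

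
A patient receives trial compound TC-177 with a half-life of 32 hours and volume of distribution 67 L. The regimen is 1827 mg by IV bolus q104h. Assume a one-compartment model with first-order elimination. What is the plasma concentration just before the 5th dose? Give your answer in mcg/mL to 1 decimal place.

3.2 mcg/mL

f = (1/2)^(τ/t½) = (1/2)^(104/32) ≈ 0.1051.
C₀ = D/Vd = 1827/67 ≈ 27.269 mcg/mL.
Before the 5th dose, 4 doses have been given. Superposition: Cmin = C₀·(f + f² + … + f^4).
≈ 27.269 × (0.1051 + 0.0110 + 0.0012 + 0.0001) ≈ 27.269 × 0.1174 ≈ 3.201 mcg/mL.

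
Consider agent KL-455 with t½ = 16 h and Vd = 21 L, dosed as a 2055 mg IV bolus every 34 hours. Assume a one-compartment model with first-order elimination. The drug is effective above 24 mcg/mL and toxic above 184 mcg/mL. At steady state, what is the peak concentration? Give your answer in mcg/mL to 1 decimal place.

127.0 mcg/mL

τ/t½ = 34/16 ≈ 2.125, so fraction remaining f = (1/2)^(34/16) ≈ 0.2293.
At steady state, accumulation factor R = 1/(1 − e^(−kτ)) ≈ 1.2975.
Single-dose peak C₀ = D/Vd = 2055/21 ≈ 97.857 mcg/mL.
Cmax,ss = C₀/(1 − f) ≈ 97.857/0.7707 ≈ 126.972 mcg/mL.
Peak 127.0 mcg/mL vs MTC 184 mcg/mL: below toxic threshold.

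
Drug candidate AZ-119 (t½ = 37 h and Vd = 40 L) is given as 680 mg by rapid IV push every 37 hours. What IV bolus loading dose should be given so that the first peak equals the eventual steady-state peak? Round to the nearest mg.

1360 mg

f = (1/2)^(37/37) ≈ 0.500000; accumulation ratio R = 1/(1−f) ≈ 2.00000.
Loading dose to hit Cmax,ss on first dose: D_load = D_maint·R ≈ 680 × 2.00000 ≈ 1360.00 mg.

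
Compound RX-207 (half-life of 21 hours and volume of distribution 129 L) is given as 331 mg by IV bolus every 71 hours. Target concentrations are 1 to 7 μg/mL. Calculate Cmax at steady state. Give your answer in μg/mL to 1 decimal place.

τ/t½ = 71/21 ≈ 3.381, so fraction remaining f = (1/2)^(71/21) ≈ 0.0960.
At steady state, accumulation factor R = 1/(1 − e^(−kτ)) ≈ 1.1062.
Each bolus raises the concentration by D/Vd = 331/129 ≈ 2.566 μg/mL.
Steady-state peak Cmax,ss = C₀·R ≈ 2.566 × 1.1062 ≈ 2.839 μg/mL.
Peak 2.8 μg/mL vs MTC 7 μg/mL: below toxic threshold.

2.8 μg/mL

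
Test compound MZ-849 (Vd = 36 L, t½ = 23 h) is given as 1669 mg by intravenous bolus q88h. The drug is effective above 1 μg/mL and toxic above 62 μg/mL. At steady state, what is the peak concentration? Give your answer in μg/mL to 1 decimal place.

Over one 88-h interval, 88/23 ≈ 3.8261 half-lives elapse, leaving f ≈ 0.0705 of each dose.
Accumulation ratio R = 1/(1 − f) ≈ 1/0.9295 ≈ 1.0758.
Single-dose peak C₀ = D/Vd = 1669/36 ≈ 46.361 μg/mL.
Steady-state peak Cmax,ss = C₀·R ≈ 46.361 × 1.0758 ≈ 49.875 μg/mL.
Peak 49.9 μg/mL vs MTC 62 μg/mL: below toxic threshold.

49.9 μg/mL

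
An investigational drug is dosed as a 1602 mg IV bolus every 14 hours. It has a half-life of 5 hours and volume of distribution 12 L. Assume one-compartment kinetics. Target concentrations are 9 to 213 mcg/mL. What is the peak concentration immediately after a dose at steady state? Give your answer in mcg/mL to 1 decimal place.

k = ln2/t½ = ln2/5 ≈ 0.138629 h⁻¹; fraction remaining f = e^(−kτ) = e^(−0.138629×14) ≈ 0.1436.
At steady state, accumulation factor R = 1/(1 − e^(−kτ)) ≈ 1.1677.
Single-dose peak C₀ = D/Vd = 1602/12 ≈ 133.500 mcg/mL.
Steady-state peak Cmax,ss = C₀·R ≈ 133.500 × 1.1677 ≈ 155.888 mcg/mL.
Peak 155.9 mcg/mL vs MTC 213 mcg/mL: below toxic threshold.

155.9 mcg/mL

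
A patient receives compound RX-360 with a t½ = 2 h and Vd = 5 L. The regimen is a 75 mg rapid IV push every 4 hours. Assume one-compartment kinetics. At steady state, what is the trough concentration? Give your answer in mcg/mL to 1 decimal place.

The dosing interval is 2 half-lives, so f = 2^(−2) = 0.25.
Accumulation ratio R = 1/(1 − f) = 1/0.75 = 4/3.
Single-dose peak C₀ = D/Vd = 75/5 = 15 mcg/mL.
Steady-state peak Cmax,ss = C₀·R = 15 × 4/3 ≈ 20.000 mcg/mL.
Steady-state trough Cmin,ss = Cmax,ss·f ≈ 20.000 × 0.25 ≈ 5.000 mcg/mL.

5.0 mcg/mL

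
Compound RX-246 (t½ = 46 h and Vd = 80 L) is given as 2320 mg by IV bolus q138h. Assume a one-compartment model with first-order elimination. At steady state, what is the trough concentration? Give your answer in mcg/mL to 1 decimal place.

4.1 mcg/mL

The dosing interval is 3 half-lives, so f = 2^(−3) = 0.125.
At steady state, R = 1/(1 − 0.125) = 8/7.
Single-dose peak C₀ = D/Vd = 2320/80 = 29 mcg/mL.
Steady-state peak Cmax,ss = C₀·R = 29 × 8/7 ≈ 33.143 mcg/mL.
Steady-state trough Cmin,ss = Cmax,ss·f ≈ 33.143 × 0.125 ≈ 4.143 mcg/mL.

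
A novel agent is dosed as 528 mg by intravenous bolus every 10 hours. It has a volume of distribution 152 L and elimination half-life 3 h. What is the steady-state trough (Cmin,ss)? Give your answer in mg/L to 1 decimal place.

τ/t½ = 10/3 ≈ 3.3333, so fraction remaining f = (1/2)^(10/3) ≈ 0.0992.
Each bolus raises the concentration by D/Vd = 528/152 ≈ 3.474 mg/L.
Steady-state trough Cmin,ss = C₀·f/(1−f) ≈ 3.474 × 0.0992/0.9008 ≈ 0.383 mg/L.

0.4 mg/L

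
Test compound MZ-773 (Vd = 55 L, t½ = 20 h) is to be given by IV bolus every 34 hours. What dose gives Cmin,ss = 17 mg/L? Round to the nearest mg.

τ/t½ = 34/20 ≈ 1.7, so f = (1/2)^(34/20) ≈ 0.307786.
Cmin,ss = (D/Vd)·f/(1−f), so D = Cmin,ss·Vd·(1−f)/f.
D = 17 × 55 × (1−f)/f ≈ 17 × 55 × 2.24901 ≈ 2102.82 mg.

2103 mg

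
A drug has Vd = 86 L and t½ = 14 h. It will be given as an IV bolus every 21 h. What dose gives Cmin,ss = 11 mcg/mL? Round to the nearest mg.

τ/t½ = 21/14 ≈ 1.5, so f = (1/2)^(21/14) ≈ 0.353553.
Cmin,ss = (D/Vd)·f/(1−f), so D = Cmin,ss·Vd·(1−f)/f.
D = 11 × 86 × (1−f)/f ≈ 11 × 86 × 1.82843 ≈ 1729.69 mg.

1730 mg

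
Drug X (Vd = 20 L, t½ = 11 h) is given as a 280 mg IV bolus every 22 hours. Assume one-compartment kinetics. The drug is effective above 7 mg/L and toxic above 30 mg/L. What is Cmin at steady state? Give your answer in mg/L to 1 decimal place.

The dosing interval is 2 half-lives, so f = 2^(−2) = 0.25.
At steady state, R = 1/(1 − 0.25) = 4/3.
Single-dose peak C₀ = D/Vd = 280/20 = 14 mg/L.
Steady-state peak Cmax,ss = C₀·R = 14 × 4/3 ≈ 18.667 mg/L.
Steady-state trough Cmin,ss = Cmax,ss·f ≈ 18.667 × 0.25 ≈ 4.667 mg/L.
Trough 4.7 mg/L vs MEC 7 mg/L: subtherapeutic.

4.7 mg/L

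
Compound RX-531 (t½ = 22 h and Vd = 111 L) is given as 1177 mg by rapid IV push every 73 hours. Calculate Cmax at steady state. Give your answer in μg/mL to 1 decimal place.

τ/t½ = 73/22 ≈ 3.3182, so fraction remaining f = (1/2)^(73/22) ≈ 0.1003.
Accumulation ratio R = 1/(1 − f) ≈ 1/0.8997 ≈ 1.1115.
Each bolus raises the concentration by D/Vd = 1177/111 ≈ 10.604 μg/mL.
Steady-state peak Cmax,ss = C₀·R ≈ 10.604 × 1.1115 ≈ 11.786 μg/mL.

11.8 μg/mL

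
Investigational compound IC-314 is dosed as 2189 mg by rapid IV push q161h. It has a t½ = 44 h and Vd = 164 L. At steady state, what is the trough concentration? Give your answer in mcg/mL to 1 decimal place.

k = ln2/t½ = ln2/44 ≈ 0.015753 h⁻¹; fraction remaining f = e^(−kτ) = e^(−0.015753×161) ≈ 0.0792.
Single-dose peak C₀ = D/Vd = 2189/164 ≈ 13.348 mcg/mL.
Steady-state trough Cmin,ss = C₀·f/(1−f) ≈ 13.348 × 0.0792/0.9208 ≈ 1.148 mcg/mL.

1.1 mcg/mL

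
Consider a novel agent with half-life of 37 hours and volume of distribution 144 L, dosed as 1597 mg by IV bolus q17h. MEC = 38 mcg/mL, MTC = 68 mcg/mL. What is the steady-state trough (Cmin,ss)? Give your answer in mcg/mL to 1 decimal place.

k = ln2/t½ = ln2/37 ≈ 0.018734 h⁻¹; fraction remaining f = e^(−kτ) = e^(−0.018734×17) ≈ 0.7273.
Each bolus raises the concentration by D/Vd = 1597/144 ≈ 11.090 mcg/mL.
Steady-state trough Cmin,ss = C₀·f/(1−f) ≈ 11.090 × 0.7273/0.2727 ≈ 29.577 mcg/mL.
Trough 29.6 mcg/mL vs MEC 38 mcg/mL: subtherapeutic.

29.6 mcg/mL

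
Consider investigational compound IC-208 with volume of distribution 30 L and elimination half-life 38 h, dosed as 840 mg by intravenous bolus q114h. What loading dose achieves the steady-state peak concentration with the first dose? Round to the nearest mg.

f = (1/2)^(114/38) ≈ 0.125000; accumulation ratio R = 1/(1−f) ≈ 1.14286.
Loading dose to hit Cmax,ss on first dose: D_load = D_maint·R ≈ 840 × 1.14286 ≈ 960.00 mg.

960 mg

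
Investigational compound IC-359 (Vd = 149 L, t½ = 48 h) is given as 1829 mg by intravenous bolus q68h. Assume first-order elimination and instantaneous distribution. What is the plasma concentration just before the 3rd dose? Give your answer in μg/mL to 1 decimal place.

f = (1/2)^(τ/t½) = (1/2)^(68/48) ≈ 0.3746.
C₀ = D/Vd = 1829/149 ≈ 12.275 μg/mL.
Before the 3rd dose, 2 doses have been given. Superposition: Cmin = C₀·(f + f²).
≈ 12.275 × (0.3746 + 0.1403) ≈ 12.275 × 0.5149 ≈ 6.320 μg/mL.

6.3 μg/mL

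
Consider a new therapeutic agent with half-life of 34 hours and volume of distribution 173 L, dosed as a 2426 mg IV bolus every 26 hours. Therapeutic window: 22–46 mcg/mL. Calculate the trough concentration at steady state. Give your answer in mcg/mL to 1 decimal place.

τ/t½ = 26/34 ≈ 0.76471, so fraction remaining f = (1/2)^(26/34) ≈ 0.5886.
At steady state, accumulation factor R = 1/(1 − e^(−kτ)) ≈ 2.4307.
Each bolus raises the concentration by D/Vd = 2426/173 ≈ 14.023 mcg/mL.
Cmax,ss = C₀/(1 − f) ≈ 14.023/0.4114 ≈ 34.086 mcg/mL.
Steady-state trough Cmin,ss = Cmax,ss·f ≈ 34.086 × 0.5886 ≈ 20.063 mcg/mL.
Trough 20.1 mcg/mL vs MEC 22 mcg/mL: subtherapeutic.

20.1 mcg/mL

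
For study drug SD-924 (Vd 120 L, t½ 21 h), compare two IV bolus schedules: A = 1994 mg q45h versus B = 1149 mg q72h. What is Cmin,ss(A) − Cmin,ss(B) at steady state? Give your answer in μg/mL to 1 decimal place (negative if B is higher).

3.9 μg/mL

Regimen A: f = (1/2)^(45/21) ≈ 0.2264; Cmin,ss = (1994/120)·f/(1−f) ≈ 4.863 μg/mL.
Regimen B: f = (1/2)^(72/21) ≈ 0.0929; Cmin,ss = (1149/120)·f/(1−f) ≈ 0.981 μg/mL.
Difference ≈ 4.863 − 0.981 ≈ 3.882 μg/mL.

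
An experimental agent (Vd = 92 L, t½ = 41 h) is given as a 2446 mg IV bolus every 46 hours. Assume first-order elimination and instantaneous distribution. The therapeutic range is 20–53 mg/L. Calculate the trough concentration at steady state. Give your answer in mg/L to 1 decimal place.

22.6 mg/L

Over one 46-h interval, 46/41 ≈ 1.122 half-lives elapse, leaving f ≈ 0.4595 of each dose.
At steady state, accumulation factor R = 1/(1 − e^(−kτ)) ≈ 1.8501.
Single-dose peak C₀ = D/Vd = 2446/92 ≈ 26.587 mg/L.
Cmax,ss = C₀/(1 − f) ≈ 26.587/0.5405 ≈ 49.190 mg/L.
Steady-state trough Cmin,ss = Cmax,ss·f ≈ 49.190 × 0.4595 ≈ 22.603 mg/L.
Trough 22.6 mg/L vs MEC 20 mg/L: adequate.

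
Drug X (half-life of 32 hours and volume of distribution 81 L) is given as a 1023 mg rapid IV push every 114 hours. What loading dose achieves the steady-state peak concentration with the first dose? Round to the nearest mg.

1118 mg

f = (1/2)^(114/32) ≈ 0.084641; accumulation ratio R = 1/(1−f) ≈ 1.09247.
Loading dose to hit Cmax,ss on first dose: D_load = D_maint·R ≈ 1023 × 1.09247 ≈ 1117.60 mg.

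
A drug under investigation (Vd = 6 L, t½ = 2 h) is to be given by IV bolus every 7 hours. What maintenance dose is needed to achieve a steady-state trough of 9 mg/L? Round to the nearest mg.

557 mg

τ/t½ = 7/2 ≈ 3.5, so f = (1/2)^(7/2) ≈ 0.088388.
Cmin,ss = (D/Vd)·f/(1−f), so D = Cmin,ss·Vd·(1−f)/f.
D = 9 × 6 × (1−f)/f ≈ 9 × 6 × 10.31375 ≈ 556.94 mg.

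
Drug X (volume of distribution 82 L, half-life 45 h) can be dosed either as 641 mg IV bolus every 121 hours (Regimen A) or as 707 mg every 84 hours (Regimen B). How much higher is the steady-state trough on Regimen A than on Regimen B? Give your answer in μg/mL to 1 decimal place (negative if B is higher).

-1.8 μg/mL

Regimen A: f = (1/2)^(121/45) ≈ 0.1551; Cmin,ss = (641/82)·f/(1−f) ≈ 1.435 μg/mL.
Regimen B: f = (1/2)^(84/45) ≈ 0.2742; Cmin,ss = (707/82)·f/(1−f) ≈ 3.257 μg/mL.
Difference ≈ 1.435 − 3.257 ≈ -1.822 μg/mL.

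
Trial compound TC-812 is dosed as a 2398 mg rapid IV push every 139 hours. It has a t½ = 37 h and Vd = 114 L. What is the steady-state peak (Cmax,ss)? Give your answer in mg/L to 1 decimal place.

Over one 139-h interval, 139/37 ≈ 3.7568 half-lives elapse, leaving f ≈ 0.0740 of each dose.
At steady state, accumulation factor R = 1/(1 − e^(−kτ)) ≈ 1.0799.
Each bolus raises the concentration by D/Vd = 2398/114 ≈ 21.035 mg/L.
Steady-state peak Cmax,ss = C₀·R ≈ 21.035 × 1.0799 ≈ 22.716 mg/L.

22.7 mg/L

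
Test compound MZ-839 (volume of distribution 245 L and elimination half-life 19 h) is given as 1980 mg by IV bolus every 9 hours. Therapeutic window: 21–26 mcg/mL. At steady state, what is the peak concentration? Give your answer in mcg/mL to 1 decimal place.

28.9 mcg/mL

τ/t½ = 9/19 ≈ 0.47368, so fraction remaining f = (1/2)^(9/19) ≈ 0.7201.
At steady state, accumulation factor R = 1/(1 − e^(−kτ)) ≈ 3.5727.
Each bolus raises the concentration by D/Vd = 1980/245 ≈ 8.082 mcg/mL.
Steady-state peak Cmax,ss = C₀·R ≈ 8.082 × 3.5727 ≈ 28.875 mcg/mL.
Peak 28.9 mcg/mL vs MTC 26 mcg/mL: exceeds toxic threshold.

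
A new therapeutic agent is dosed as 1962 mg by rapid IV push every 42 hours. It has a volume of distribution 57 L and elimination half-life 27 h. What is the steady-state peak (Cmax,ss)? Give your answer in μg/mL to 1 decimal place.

52.2 μg/mL

τ/t½ = 42/27 ≈ 1.5556, so fraction remaining f = (1/2)^(42/27) ≈ 0.3402.
Accumulation ratio R = 1/(1 − f) ≈ 1/0.6598 ≈ 1.5156.
Single-dose peak C₀ = D/Vd = 1962/57 ≈ 34.421 μg/mL.
Steady-state peak Cmax,ss = C₀·R ≈ 34.421 × 1.5156 ≈ 52.168 μg/mL.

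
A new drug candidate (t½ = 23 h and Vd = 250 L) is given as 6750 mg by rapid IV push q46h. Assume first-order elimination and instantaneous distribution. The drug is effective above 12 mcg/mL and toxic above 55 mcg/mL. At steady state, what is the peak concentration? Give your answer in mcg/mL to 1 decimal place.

The dosing interval is 2 half-lives, so f = 2^(−2) = 0.25.
Accumulation ratio R = 1/(1 − f) = 1/0.75 = 4/3.
Single-dose peak C₀ = D/Vd = 6750/250 = 27 mcg/mL.
Steady-state peak Cmax,ss = C₀·R = 27 × 4/3 ≈ 36.000 mcg/mL.
Peak 36.0 mcg/mL vs MTC 55 mcg/mL: below toxic threshold.

36.0 mcg/mL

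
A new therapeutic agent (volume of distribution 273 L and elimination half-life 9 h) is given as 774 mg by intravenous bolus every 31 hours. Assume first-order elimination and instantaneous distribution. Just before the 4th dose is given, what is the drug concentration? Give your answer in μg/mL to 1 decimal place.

f = (1/2)^(τ/t½) = (1/2)^(31/9) ≈ 0.0919.
C₀ = D/Vd = 774/273 ≈ 2.835 μg/mL.
Before the 4th dose, 3 doses have been given. Superposition: Cmin = C₀·(f + f² + … + f^3).
≈ 2.835 × (0.0919 + 0.0084 + 0.0008) ≈ 2.835 × 0.1011 ≈ 0.287 μg/mL.

0.3 μg/mL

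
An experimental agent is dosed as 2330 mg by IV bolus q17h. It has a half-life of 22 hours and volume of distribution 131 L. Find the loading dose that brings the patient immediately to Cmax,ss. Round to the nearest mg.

f = (1/2)^(17/22) ≈ 0.585310; accumulation ratio R = 1/(1−f) ≈ 2.41144.
Loading dose to hit Cmax,ss on first dose: D_load = D_maint·R ≈ 2330 × 2.41144 ≈ 5618.66 mg.

5619 mg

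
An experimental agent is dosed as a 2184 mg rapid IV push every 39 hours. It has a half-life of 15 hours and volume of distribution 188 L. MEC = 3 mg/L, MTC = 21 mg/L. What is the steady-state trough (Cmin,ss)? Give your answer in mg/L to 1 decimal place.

2.3 mg/L

Over one 39-h interval, 39/15 ≈ 2.6 half-lives elapse, leaving f ≈ 0.1649 of each dose.
Accumulation ratio R = 1/(1 − f) ≈ 1/0.8351 ≈ 1.1975.
Single-dose peak C₀ = D/Vd = 2184/188 ≈ 11.617 mg/L.
Steady-state peak Cmax,ss = C₀·R ≈ 11.617 × 1.1975 ≈ 13.911 mg/L.
One interval later, Cmin,ss = Cmax,ss·e^(−kτ) ≈ 13.911 × 0.1649 ≈ 2.294 mg/L.
Trough 2.3 mg/L vs MEC 3 mg/L: subtherapeutic.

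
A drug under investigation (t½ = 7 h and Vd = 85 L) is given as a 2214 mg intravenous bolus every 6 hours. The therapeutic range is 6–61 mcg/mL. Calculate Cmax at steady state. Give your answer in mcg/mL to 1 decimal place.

τ/t½ = 6/7 ≈ 0.85714, so fraction remaining f = (1/2)^(6/7) ≈ 0.5520.
At steady state, accumulation factor R = 1/(1 − e^(−kτ)) ≈ 2.2321.
Single-dose peak C₀ = D/Vd = 2214/85 ≈ 26.047 mcg/mL.
Cmax,ss = C₀/(1 − f) ≈ 26.047/0.4480 ≈ 58.141 mcg/mL.
Peak 58.1 mcg/mL vs MTC 61 mcg/mL: below toxic threshold.

58.1 mcg/mL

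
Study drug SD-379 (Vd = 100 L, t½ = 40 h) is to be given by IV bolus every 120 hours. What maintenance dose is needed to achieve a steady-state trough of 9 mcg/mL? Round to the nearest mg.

τ/t½ = 120/40 ≈ 3, so f = (1/2)^(120/40) ≈ 0.125000.
Cmin,ss = (D/Vd)·f/(1−f), so D = Cmin,ss·Vd·(1−f)/f.
D = 9 × 100 × (1−f)/f ≈ 9 × 100 × 7.00000 ≈ 6300.00 mg.

6300 mg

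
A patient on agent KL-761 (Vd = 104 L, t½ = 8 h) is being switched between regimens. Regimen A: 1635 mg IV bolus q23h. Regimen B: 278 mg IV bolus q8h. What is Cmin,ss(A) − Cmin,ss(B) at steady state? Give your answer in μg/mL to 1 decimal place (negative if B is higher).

Regimen A: f = (1/2)^(23/8) ≈ 0.1363; Cmin,ss = (1635/104)·f/(1−f) ≈ 2.481 μg/mL.
Regimen B: f = (1/2)^(8/8) ≈ 0.5000; Cmin,ss = (278/104)·f/(1−f) ≈ 2.673 μg/mL.
Difference ≈ 2.481 − 2.673 ≈ -0.192 μg/mL.

-0.2 μg/mL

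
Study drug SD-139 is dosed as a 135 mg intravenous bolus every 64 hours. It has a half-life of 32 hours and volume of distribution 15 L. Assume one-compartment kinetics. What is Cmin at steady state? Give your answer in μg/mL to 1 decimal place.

τ = 64 h = 2 half-lives, so f = (1/2)^2 = 0.25.
At steady state, R = 1/(1 − 0.25) = 4/3.
Single-dose peak C₀ = D/Vd = 135/15 = 9 μg/mL.
Steady-state peak Cmax,ss = C₀·R = 9 × 4/3 ≈ 12.000 μg/mL.
Steady-state trough Cmin,ss = Cmax,ss·f ≈ 12.000 × 0.25 ≈ 3.000 μg/mL.

3.0 μg/mL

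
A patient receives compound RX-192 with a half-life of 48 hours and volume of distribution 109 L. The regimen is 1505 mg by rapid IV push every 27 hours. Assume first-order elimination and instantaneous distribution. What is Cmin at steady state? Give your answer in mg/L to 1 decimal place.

29.0 mg/L

Over one 27-h interval, 27/48 ≈ 0.5625 half-lives elapse, leaving f ≈ 0.6771 of each dose.
Each bolus raises the concentration by D/Vd = 1505/109 ≈ 13.807 mg/L.
Steady-state trough Cmin,ss = C₀·f/(1−f) ≈ 13.807 × 0.6771/0.3229 ≈ 28.952 mg/L.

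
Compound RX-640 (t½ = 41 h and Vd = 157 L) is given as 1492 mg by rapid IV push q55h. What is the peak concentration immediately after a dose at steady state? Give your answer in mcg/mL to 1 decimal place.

k = ln2/t½ = ln2/41 ≈ 0.016906 h⁻¹; fraction remaining f = e^(−kτ) = e^(−0.016906×55) ≈ 0.3946.
Accumulation ratio R = 1/(1 − f) ≈ 1/0.6054 ≈ 1.6518.
Single-dose peak C₀ = D/Vd = 1492/157 ≈ 9.503 mcg/mL.
Steady-state peak Cmax,ss = C₀·R ≈ 9.503 × 1.6518 ≈ 15.697 mcg/mL.

15.7 mcg/mL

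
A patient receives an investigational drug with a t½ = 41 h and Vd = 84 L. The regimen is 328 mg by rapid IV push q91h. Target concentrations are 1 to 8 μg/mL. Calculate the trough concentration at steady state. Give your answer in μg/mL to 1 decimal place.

1.1 μg/mL

τ/t½ = 91/41 ≈ 2.2195, so fraction remaining f = (1/2)^(91/41) ≈ 0.2147.
Each bolus raises the concentration by D/Vd = 328/84 ≈ 3.905 μg/mL.
Steady-state trough Cmin,ss = C₀·f/(1−f) ≈ 3.905 × 0.2147/0.7853 ≈ 1.068 μg/mL.
Trough 1.1 μg/mL vs MEC 1 μg/mL: adequate.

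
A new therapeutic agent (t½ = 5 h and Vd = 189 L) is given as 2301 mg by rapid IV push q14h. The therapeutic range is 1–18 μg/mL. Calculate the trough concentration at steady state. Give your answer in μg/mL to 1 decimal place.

2.0 μg/mL

Over one 14-h interval, 14/5 ≈ 2.8 half-lives elapse, leaving f ≈ 0.1436 of each dose.
Single-dose peak C₀ = D/Vd = 2301/189 ≈ 12.175 μg/mL.
Steady-state trough Cmin,ss = C₀·f/(1−f) ≈ 12.175 × 0.1436/0.8564 ≈ 2.041 μg/mL.
Trough 2.0 μg/mL vs MEC 1 μg/mL: adequate.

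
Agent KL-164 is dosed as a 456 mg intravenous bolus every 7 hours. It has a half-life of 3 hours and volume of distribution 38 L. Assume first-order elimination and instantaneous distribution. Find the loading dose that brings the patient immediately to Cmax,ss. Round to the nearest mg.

569 mg

f = (1/2)^(7/3) ≈ 0.198425; accumulation ratio R = 1/(1−f) ≈ 1.24754.
Loading dose to hit Cmax,ss on first dose: D_load = D_maint·R ≈ 456 × 1.24754 ≈ 568.88 mg.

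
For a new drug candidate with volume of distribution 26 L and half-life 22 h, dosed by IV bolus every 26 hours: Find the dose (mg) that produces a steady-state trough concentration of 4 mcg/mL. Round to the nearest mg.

τ/t½ = 26/22 ≈ 1.1818, so f = (1/2)^(26/22) ≈ 0.440796.
Cmin,ss = (D/Vd)·f/(1−f), so D = Cmin,ss·Vd·(1−f)/f.
D = 4 × 26 × (1−f)/f ≈ 4 × 26 × 1.26862 ≈ 131.94 mg.

132 mg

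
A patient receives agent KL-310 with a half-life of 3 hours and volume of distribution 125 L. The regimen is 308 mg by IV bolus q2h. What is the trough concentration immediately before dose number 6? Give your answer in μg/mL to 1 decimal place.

f = (1/2)^(τ/t½) = (1/2)^(2/3) ≈ 0.6300.
C₀ = D/Vd = 308/125 ≈ 2.464 μg/mL.
Before the 6th dose, 5 doses have been given. Superposition: Cmin = C₀·(f + f² + … + f^5).
≈ 2.464 × (0.6300 + 0.3969 + 0.2500 + 0.1575 + 0.0992) ≈ 2.464 × 1.5336 ≈ 3.779 μg/mL.

3.8 μg/mL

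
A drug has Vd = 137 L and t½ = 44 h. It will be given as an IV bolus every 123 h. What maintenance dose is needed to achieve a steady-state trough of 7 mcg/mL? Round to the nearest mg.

5699 mg

τ/t½ = 123/44 ≈ 2.7955, so f = (1/2)^(123/44) ≈ 0.144040.
Cmin,ss = (D/Vd)·f/(1−f), so D = Cmin,ss·Vd·(1−f)/f.
D = 7 × 137 × (1−f)/f ≈ 7 × 137 × 5.94252 ≈ 5698.88 mg.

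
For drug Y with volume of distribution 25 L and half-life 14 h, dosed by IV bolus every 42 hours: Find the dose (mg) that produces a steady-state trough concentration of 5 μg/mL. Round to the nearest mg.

875 mg

τ/t½ = 42/14 ≈ 3, so f = (1/2)^(42/14) ≈ 0.125000.
Cmin,ss = (D/Vd)·f/(1−f), so D = Cmin,ss·Vd·(1−f)/f.
D = 5 × 25 × (1−f)/f ≈ 5 × 25 × 7.00000 ≈ 875.00 mg.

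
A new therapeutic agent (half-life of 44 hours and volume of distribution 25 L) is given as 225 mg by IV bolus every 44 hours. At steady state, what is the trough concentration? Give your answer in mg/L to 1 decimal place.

9.0 mg/L

τ = 44 h = 1 half-life, so f = (1/2)^1 = 0.5.
Accumulation ratio R = 1/(1 − f) = 1/0.5 = 2/1.
Single-dose peak C₀ = D/Vd = 225/25 = 9 mg/L.
Steady-state peak Cmax,ss = C₀·R = 9 × 2/1 ≈ 18.000 mg/L.
Steady-state trough Cmin,ss = Cmax,ss·f ≈ 18.000 × 0.5 ≈ 9.000 mg/L.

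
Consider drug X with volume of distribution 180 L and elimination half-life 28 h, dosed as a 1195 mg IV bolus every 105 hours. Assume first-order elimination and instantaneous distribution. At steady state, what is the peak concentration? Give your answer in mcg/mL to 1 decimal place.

k = ln2/t½ = ln2/28 ≈ 0.024755 h⁻¹; fraction remaining f = e^(−kτ) = e^(−0.024755×105) ≈ 0.0743.
At steady state, accumulation factor R = 1/(1 − e^(−kτ)) ≈ 1.0803.
Each bolus raises the concentration by D/Vd = 1195/180 ≈ 6.639 mcg/mL.
Steady-state peak Cmax,ss = C₀·R ≈ 6.639 × 1.0803 ≈ 7.172 mcg/mL.

7.2 mcg/mL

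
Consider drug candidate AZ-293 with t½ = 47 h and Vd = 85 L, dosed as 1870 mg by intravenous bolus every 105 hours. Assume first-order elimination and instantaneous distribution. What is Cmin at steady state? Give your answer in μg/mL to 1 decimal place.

5.9 μg/mL

k = ln2/t½ = ln2/47 ≈ 0.014748 h⁻¹; fraction remaining f = e^(−kτ) = e^(−0.014748×105) ≈ 0.2126.
Accumulation ratio R = 1/(1 − f) ≈ 1/0.7874 ≈ 1.2700.
Single-dose peak C₀ = D/Vd = 1870/85 ≈ 22.000 μg/mL.
Steady-state peak Cmax,ss = C₀·R ≈ 22.000 × 1.2700 ≈ 27.940 μg/mL.
One interval later, Cmin,ss = Cmax,ss·e^(−kτ) ≈ 27.940 × 0.2126 ≈ 5.940 μg/mL.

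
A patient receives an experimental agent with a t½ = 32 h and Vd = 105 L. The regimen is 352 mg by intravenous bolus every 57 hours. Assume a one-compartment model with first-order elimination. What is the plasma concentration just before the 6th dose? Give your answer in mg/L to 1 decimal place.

f = (1/2)^(τ/t½) = (1/2)^(57/32) ≈ 0.2909.
C₀ = D/Vd = 352/105 ≈ 3.352 mg/L.
Before the 6th dose, 5 doses have been given. Superposition: Cmin = C₀·(f + f² + … + f^5).
≈ 3.352 × (0.2909 + 0.0846 + 0.0246 + 0.0072 + 0.0021) ≈ 3.352 × 0.4094 ≈ 1.372 mg/L.

1.4 mg/L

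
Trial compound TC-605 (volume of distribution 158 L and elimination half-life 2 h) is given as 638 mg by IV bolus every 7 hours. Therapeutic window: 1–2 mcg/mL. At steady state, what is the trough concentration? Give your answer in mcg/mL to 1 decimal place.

0.4 mcg/mL

k = ln2/t½ = ln2/2 ≈ 0.346574 h⁻¹; fraction remaining f = e^(−kτ) = e^(−0.346574×7) ≈ 0.0884.
Accumulation ratio R = 1/(1 − f) ≈ 1/0.9116 ≈ 1.0970.
Each bolus raises the concentration by D/Vd = 638/158 ≈ 4.038 mcg/mL.
Steady-state peak Cmax,ss = C₀·R ≈ 4.038 × 1.0970 ≈ 4.430 mcg/mL.
Steady-state trough Cmin,ss = Cmax,ss·f ≈ 4.430 × 0.0884 ≈ 0.392 mcg/mL.
Trough 0.4 mcg/mL vs MEC 1 mcg/mL: subtherapeutic.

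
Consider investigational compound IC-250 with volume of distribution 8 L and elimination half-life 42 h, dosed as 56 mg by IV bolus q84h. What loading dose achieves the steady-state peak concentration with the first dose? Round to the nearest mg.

f = (1/2)^(84/42) ≈ 0.250000; accumulation ratio R = 1/(1−f) ≈ 1.33333.
Loading dose to hit Cmax,ss on first dose: D_load = D_maint·R ≈ 56 × 1.33333 ≈ 74.67 mg.

75 mg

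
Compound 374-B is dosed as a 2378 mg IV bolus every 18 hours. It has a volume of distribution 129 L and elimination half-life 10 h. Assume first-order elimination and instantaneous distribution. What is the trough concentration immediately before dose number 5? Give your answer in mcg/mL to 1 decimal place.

7.4 mcg/mL

f = (1/2)^(τ/t½) = (1/2)^(18/10) ≈ 0.2872.
C₀ = D/Vd = 2378/129 ≈ 18.434 mcg/mL.
Before the 5th dose, 4 doses have been given. Superposition: Cmin = C₀·(f + f² + … + f^4).
≈ 18.434 × (0.2872 + 0.0825 + 0.0237 + 0.0068) ≈ 18.434 × 0.4002 ≈ 7.377 mcg/mL.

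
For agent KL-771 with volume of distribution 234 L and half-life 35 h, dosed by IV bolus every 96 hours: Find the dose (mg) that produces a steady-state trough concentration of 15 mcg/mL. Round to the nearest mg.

19986 mg

τ/t½ = 96/35 ≈ 2.7429, so f = (1/2)^(96/35) ≈ 0.149389.
Cmin,ss = (D/Vd)·f/(1−f), so D = Cmin,ss·Vd·(1−f)/f.
D = 15 × 234 × (1−f)/f ≈ 15 × 234 × 5.69393 ≈ 19985.69 mg.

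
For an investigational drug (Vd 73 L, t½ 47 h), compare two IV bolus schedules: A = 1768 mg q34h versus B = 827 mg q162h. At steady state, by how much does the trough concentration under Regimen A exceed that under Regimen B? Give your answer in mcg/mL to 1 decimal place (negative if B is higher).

36.1 mcg/mL

Regimen A: f = (1/2)^(34/47) ≈ 0.6057; Cmin,ss = (1768/73)·f/(1−f) ≈ 37.204 mcg/mL.
Regimen B: f = (1/2)^(162/47) ≈ 0.0917; Cmin,ss = (827/73)·f/(1−f) ≈ 1.144 mcg/mL.
Difference ≈ 37.204 − 1.144 ≈ 36.060 mcg/mL.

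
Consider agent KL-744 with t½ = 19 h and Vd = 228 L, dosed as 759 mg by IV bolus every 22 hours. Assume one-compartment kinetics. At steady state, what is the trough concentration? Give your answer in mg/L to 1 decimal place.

Over one 22-h interval, 22/19 ≈ 1.1579 half-lives elapse, leaving f ≈ 0.4482 of each dose.
Each bolus raises the concentration by D/Vd = 759/228 ≈ 3.329 mg/L.
Steady-state trough Cmin,ss = C₀·f/(1−f) ≈ 3.329 × 0.4482/0.5518 ≈ 2.704 mg/L.

2.7 mg/L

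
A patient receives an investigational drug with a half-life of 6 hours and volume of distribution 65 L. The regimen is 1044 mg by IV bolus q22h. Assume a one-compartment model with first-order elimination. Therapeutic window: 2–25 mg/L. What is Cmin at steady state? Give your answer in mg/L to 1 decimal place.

1.4 mg/L

Over one 22-h interval, 22/6 ≈ 3.6667 half-lives elapse, leaving f ≈ 0.0787 of each dose.
Accumulation ratio R = 1/(1 − f) ≈ 1/0.9213 ≈ 1.0854.
Single-dose peak C₀ = D/Vd = 1044/65 ≈ 16.062 mg/L.
Steady-state peak Cmax,ss = C₀·R ≈ 16.062 × 1.0854 ≈ 17.434 mg/L.
Steady-state trough Cmin,ss = Cmax,ss·f ≈ 17.434 × 0.0787 ≈ 1.372 mg/L.
Trough 1.4 mg/L vs MEC 2 mg/L: subtherapeutic.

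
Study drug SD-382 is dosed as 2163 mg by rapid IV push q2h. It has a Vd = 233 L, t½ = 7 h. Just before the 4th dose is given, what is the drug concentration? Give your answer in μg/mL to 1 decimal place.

f = (1/2)^(τ/t½) = (1/2)^(2/7) ≈ 0.8203.
C₀ = D/Vd = 2163/233 ≈ 9.283 μg/mL.
Before the 4th dose, 3 doses have been given. Superposition: Cmin = C₀·(f + f² + … + f^3).
≈ 9.283 × (0.8203 + 0.6729 + 0.5520) ≈ 9.283 × 2.0452 ≈ 18.986 μg/mL.

19.0 μg/mL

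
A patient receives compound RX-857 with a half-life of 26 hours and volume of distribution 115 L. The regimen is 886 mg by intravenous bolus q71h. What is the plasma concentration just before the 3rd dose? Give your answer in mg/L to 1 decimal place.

1.3 mg/L

f = (1/2)^(τ/t½) = (1/2)^(71/26) ≈ 0.1506.
C₀ = D/Vd = 886/115 ≈ 7.704 mg/L.
Before the 3rd dose, 2 doses have been given. Superposition: Cmin = C₀·(f + f²).
≈ 7.704 × (0.1506 + 0.0227) ≈ 7.704 × 0.1733 ≈ 1.335 mg/L.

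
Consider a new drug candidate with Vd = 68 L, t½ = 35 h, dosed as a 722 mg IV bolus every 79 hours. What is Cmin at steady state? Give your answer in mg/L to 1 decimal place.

2.8 mg/L

Over one 79-h interval, 79/35 ≈ 2.2571 half-lives elapse, leaving f ≈ 0.2092 of each dose.
Each bolus raises the concentration by D/Vd = 722/68 ≈ 10.618 mg/L.
Steady-state trough Cmin,ss = C₀·f/(1−f) ≈ 10.618 × 0.2092/0.7908 ≈ 2.809 mg/L.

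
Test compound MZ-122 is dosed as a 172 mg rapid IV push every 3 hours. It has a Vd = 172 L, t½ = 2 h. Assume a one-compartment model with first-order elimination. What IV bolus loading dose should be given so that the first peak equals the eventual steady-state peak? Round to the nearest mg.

266 mg

f = (1/2)^(3/2) ≈ 0.353553; accumulation ratio R = 1/(1−f) ≈ 1.54692.
Loading dose to hit Cmax,ss on first dose: D_load = D_maint·R ≈ 172 × 1.54692 ≈ 266.07 mg.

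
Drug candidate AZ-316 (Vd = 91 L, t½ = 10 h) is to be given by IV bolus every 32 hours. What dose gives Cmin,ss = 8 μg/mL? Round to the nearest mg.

5962 mg

τ/t½ = 32/10 ≈ 3.2, so f = (1/2)^(32/10) ≈ 0.108819.
Cmin,ss = (D/Vd)·f/(1−f), so D = Cmin,ss·Vd·(1−f)/f.
D = 8 × 91 × (1−f)/f ≈ 8 × 91 × 8.18957 ≈ 5962.01 mg.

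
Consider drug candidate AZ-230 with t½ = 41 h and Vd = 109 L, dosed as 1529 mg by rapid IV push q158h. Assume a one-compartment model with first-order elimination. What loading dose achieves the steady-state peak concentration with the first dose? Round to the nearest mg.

1643 mg

f = (1/2)^(158/41) ≈ 0.069172; accumulation ratio R = 1/(1−f) ≈ 1.07431.
Loading dose to hit Cmax,ss on first dose: D_load = D_maint·R ≈ 1529 × 1.07431 ≈ 1642.62 mg.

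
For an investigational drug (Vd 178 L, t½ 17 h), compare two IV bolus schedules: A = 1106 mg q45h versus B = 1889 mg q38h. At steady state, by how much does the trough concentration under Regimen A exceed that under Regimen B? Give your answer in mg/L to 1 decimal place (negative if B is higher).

Regimen A: f = (1/2)^(45/17) ≈ 0.1596; Cmin,ss = (1106/178)·f/(1−f) ≈ 1.180 mg/L.
Regimen B: f = (1/2)^(38/17) ≈ 0.2124; Cmin,ss = (1889/178)·f/(1−f) ≈ 2.862 mg/L.
Difference ≈ 1.180 − 2.862 ≈ -1.682 mg/L.

-1.7 mg/L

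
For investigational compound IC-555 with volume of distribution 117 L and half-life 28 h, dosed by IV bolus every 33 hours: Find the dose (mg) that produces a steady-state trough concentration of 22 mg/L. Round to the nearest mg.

τ/t½ = 33/28 ≈ 1.1786, so f = (1/2)^(33/28) ≈ 0.441789.
Cmin,ss = (D/Vd)·f/(1−f), so D = Cmin,ss·Vd·(1−f)/f.
D = 22 × 117 × (1−f)/f ≈ 22 × 117 × 1.26352 ≈ 3252.30 mg.

3252 mg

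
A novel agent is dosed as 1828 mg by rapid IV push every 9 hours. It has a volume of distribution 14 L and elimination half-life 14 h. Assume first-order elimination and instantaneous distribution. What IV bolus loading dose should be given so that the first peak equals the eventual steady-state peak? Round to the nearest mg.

f = (1/2)^(9/14) ≈ 0.640443; accumulation ratio R = 1/(1−f) ≈ 2.78120.
Loading dose to hit Cmax,ss on first dose: D_load = D_maint·R ≈ 1828 × 2.78120 ≈ 5084.03 mg.

5084 mg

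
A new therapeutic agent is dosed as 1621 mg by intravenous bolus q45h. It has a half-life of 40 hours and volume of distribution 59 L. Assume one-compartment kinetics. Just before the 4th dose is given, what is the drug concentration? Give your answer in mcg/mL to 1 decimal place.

21.0 mcg/mL

f = (1/2)^(τ/t½) = (1/2)^(45/40) ≈ 0.4585.
C₀ = D/Vd = 1621/59 ≈ 27.475 mcg/mL.
Before the 4th dose, 3 doses have been given. Superposition: Cmin = C₀·(f + f² + … + f^3).
≈ 27.475 × (0.4585 + 0.2102 + 0.0964) ≈ 27.475 × 0.7651 ≈ 21.021 mcg/mL.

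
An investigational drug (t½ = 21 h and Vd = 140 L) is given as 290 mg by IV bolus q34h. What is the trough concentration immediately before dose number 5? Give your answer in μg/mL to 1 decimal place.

f = (1/2)^(τ/t½) = (1/2)^(34/21) ≈ 0.3256.
C₀ = D/Vd = 290/140 ≈ 2.071 μg/mL.
Before the 5th dose, 4 doses have been given. Superposition: Cmin = C₀·(f + f² + … + f^4).
≈ 2.071 × (0.3256 + 0.1060 + 0.0345 + 0.0112) ≈ 2.071 × 0.4773 ≈ 0.988 μg/mL.

1.0 μg/mL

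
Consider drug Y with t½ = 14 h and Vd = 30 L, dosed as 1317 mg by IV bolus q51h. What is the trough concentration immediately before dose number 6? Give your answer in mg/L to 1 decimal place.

3.8 mg/L

f = (1/2)^(τ/t½) = (1/2)^(51/14) ≈ 0.0801.
C₀ = D/Vd = 1317/30 ≈ 43.900 mg/L.
Before the 6th dose, 5 doses have been given. Superposition: Cmin = C₀·(f + f² + … + f^5).
≈ 43.900 × (0.0801 + 0.0064 + 0.0005 + 0.0000 + 0.0000) ≈ 43.900 × 0.0870 ≈ 3.819 mg/L.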